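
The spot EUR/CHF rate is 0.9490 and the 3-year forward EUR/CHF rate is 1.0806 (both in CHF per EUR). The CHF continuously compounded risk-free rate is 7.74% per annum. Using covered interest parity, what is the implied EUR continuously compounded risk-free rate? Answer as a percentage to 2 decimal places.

3.41%

F = S·e^((r_CHF − r_EUR)T) ⇒ r_EUR = r_CHF − ln(F/S)/T
ln(1.0806/0.9490) = 0.129863; /(3) = 0.043288
r_EUR = 0.0774 − 0.043288 = 0.034112
r_EUR = 3.41%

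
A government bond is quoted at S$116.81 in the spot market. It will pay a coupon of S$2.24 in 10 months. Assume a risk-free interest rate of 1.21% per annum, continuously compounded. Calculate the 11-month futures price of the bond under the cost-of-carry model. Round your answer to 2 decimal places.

PV(coupons) I = 2.24·e^(−0.0121·10/12)
I = 2.2175
F = (S − I)·e^(rT) = (116.81 − 2.2175) · e^(0.0121·11/12)
= 114.5925 · e^0.011092 = 114.5925 × 1.011154 = S$115.87

S$115.87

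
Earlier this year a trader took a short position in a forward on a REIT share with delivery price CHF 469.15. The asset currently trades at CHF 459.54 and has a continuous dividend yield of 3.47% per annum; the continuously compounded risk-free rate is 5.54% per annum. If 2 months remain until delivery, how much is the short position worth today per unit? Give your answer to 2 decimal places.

CHF 7.95

Current fair forward for the remaining 2 months: F = S·e^((r − q)·T), (r − q) = 0.0554 − 0.0347 = 0.0207
F = 459.54 · e^(0.0207 × 2/12) = 459.54 × 1.003456 = 461.1282
Value of long forward = (F − K)·e^(−rT) = (461.1282 − 469.15) · e^(−0.0554·2/12)
= -8.0218 × 0.990809 = -7.95
Short position value = −(long value) = CHF 7.95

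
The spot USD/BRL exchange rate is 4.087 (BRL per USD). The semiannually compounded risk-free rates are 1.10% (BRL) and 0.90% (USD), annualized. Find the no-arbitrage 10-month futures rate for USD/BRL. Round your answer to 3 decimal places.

4.094

By covered interest parity, F = S · (1+r_BRL/2)^(2T) / (1+r_USD/2)^(2T)
= 4.087 × 1.009183 / 1.007511 = 4.087 × 1.001660
F = 4.094 BRL per USD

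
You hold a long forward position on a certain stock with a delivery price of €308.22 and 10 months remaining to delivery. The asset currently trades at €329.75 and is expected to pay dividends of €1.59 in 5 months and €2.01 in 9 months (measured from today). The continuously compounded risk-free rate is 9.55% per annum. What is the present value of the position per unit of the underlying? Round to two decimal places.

PV(remaining dividends) I = 1.59·e^(−0.0955·5/12) + 2.01·e^(−0.0955·9/12) = 3.3990
Current forward F = (S − I)·e^(rT) = (329.75 − 3.3990)·e^(0.0955·10/12) = 326.3510 × 1.082836 = 353.3846
Value (long) = (F − K)·e^(−rT) = (353.3846 − 308.22) × 0.923501 = 41.7096
Value = €41.71

€41.71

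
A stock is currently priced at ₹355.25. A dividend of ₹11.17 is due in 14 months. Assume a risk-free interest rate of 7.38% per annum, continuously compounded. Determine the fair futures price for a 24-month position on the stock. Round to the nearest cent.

PV(dividends) I = 11.17·e^(−0.0738·14/12)
I = 10.2485
F = (S − I)·e^(rT) = (355.25 − 10.2485) · e^(0.0738·24/12)
= 345.0015 · e^0.147600 = 345.0015 × 1.159049 = ₹399.87

₹399.87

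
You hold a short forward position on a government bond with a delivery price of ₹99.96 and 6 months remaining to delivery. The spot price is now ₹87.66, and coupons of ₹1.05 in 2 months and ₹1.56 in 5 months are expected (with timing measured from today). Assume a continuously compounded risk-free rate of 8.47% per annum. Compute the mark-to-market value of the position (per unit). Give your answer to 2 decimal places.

PV(remaining coupons) I = 1.05·e^(−0.0847·2/12) + 1.56·e^(−0.0847·5/12) = 2.5412
Current forward F = (S − I)·e^(rT) = (87.66 − 2.5412)·e^(0.0847·6/12) = 85.1188 × 1.043260 = 88.8010
Value (long) = (F − K)·e^(−rT) = (88.8010 − 99.96) × 0.958534 = -10.6963
Short position value = −(long value) = ₹10.70

₹10.70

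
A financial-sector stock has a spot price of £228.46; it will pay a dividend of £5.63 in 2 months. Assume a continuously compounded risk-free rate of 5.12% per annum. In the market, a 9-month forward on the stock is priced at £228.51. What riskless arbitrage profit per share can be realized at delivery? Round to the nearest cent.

£3.09 per share

PV(dividends) I = 5.63·e^(−0.0512·2/12) = 5.5822
Fair forward F* = (S − I)·e^(rT) = (228.46 − 5.5822)·e^0.038400 = 222.8778 × 1.039147 = 231.6028
Market £228.51 < fair 231.6028: forward underpriced → reverse cash-and-carry (short the stock, invest proceeds at r, pay the dividends, go long the forward).
Profit at T = |F_mkt − F*| = |228.51 − 231.6028| = £3.09 per share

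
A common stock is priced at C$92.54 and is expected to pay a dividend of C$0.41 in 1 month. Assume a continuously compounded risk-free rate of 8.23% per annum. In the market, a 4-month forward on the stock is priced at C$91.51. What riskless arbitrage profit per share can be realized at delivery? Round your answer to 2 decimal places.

C$3.19 per share

PV(dividends) I = 0.41·e^(−0.0823·1/12) = 0.4072
Fair forward F* = (S − I)·e^(rT) = (92.54 − 0.4072)·e^0.027433 = 92.1328 × 1.027813 = 94.6953
Market C$91.51 < fair 94.6953: forward underpriced → reverse cash-and-carry (short the stock, invest proceeds at r, pay the dividends, go long the forward).
Profit at T = |F_mkt − F*| = |91.51 − 94.6953| = C$3.19 per share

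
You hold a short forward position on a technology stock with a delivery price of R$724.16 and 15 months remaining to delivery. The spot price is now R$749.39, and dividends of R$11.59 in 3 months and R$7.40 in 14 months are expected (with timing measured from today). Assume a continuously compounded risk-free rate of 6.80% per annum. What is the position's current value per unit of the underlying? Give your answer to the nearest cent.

PV(remaining dividends) I = 11.59·e^(−0.0680·3/12) + 7.40·e^(−0.0680·14/12) = 18.2303
Current forward F = (S − I)·e^(rT) = (749.39 − 18.2303)·e^(0.0680·15/12) = 731.1597 × 1.088717 = 796.0260
Value (long) = (F − K)·e^(−rT) = (796.0260 − 724.16) × 0.918512 = 66.0098
Short position value = −(long value) = -R$66.01

-R$66.01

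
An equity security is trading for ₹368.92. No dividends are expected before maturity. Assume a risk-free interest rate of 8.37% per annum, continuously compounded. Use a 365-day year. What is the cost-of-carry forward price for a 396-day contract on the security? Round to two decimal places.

₹403.99

F = S·e^(rT) = 368.92 · e^(0.0837 × 396/365)
= 368.92 · e^0.090809 = 368.92 × 1.095060
F = ₹403.99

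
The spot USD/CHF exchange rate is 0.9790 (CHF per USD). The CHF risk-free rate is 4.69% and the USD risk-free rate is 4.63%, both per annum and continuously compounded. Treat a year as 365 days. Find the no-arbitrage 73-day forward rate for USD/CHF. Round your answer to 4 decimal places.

0.9791

F = S·e^((r_CHF − r_USD)T) = 0.9790 · e^((0.0469 − 0.0463) × 73/365)
= 0.9790 · e^0.000120 = 0.9790 × 1.000120
F = 0.9791 CHF per USD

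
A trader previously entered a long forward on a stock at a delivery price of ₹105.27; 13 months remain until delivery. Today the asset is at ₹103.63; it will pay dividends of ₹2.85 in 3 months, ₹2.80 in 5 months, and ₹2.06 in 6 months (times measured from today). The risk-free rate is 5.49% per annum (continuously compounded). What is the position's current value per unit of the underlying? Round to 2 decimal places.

-₹3.11

PV(remaining dividends) I = 2.85·e^(−0.0549·3/12) + 2.80·e^(−0.0549·5/12) + 2.06·e^(−0.0549·6/12) = 7.5521
Current forward F = (S − I)·e^(rT) = (103.63 − 7.5521)·e^(0.0549·13/12) = 96.0779 × 1.061279 = 101.9655
Value (long) = (F − K)·e^(−rT) = (101.9655 − 105.27) × 0.942259 = -3.1137
Value = -₹3.11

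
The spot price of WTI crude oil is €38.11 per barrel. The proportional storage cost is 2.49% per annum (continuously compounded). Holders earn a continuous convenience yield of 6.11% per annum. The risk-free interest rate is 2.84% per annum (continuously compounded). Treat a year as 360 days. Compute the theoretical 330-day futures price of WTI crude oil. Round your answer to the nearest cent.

€37.84 per barrel

Net carry = r + u − y = 0.0284 + 0.0249 − 0.0611 = -0.0078
F = S·e^((r+u−y)T) = 38.11 · e^(-0.0078 × 330/360) = 38.11 · e^-0.007150
= 38.11 × 0.992876 = €37.84 per barrel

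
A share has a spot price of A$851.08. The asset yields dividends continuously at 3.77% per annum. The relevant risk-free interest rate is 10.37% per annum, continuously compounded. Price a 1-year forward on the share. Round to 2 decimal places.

F = S·e^((r − q)T) = 851.08 · e^((0.1037 − 0.0377) × 1)
= 851.08 · e^0.066000 = 851.08 × 1.068227
F = A$909.15

A$909.15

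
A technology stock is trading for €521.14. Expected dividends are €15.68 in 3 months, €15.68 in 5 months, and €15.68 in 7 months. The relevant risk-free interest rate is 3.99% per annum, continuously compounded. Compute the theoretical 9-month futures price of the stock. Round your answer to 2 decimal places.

€489.30

PV(dividends) I = 15.68·e^(−0.0399·3/12) + 15.68·e^(−0.0399·5/12) + 15.68·e^(−0.0399·7/12)
I = 15.5244 + 15.4215 + 15.3193 = 46.2652
F = (S − I)·e^(rT) = (521.14 − 46.2652) · e^(0.0399·9/12)
= 474.8748 · e^0.029925 = 474.8748 × 1.030377 = €489.30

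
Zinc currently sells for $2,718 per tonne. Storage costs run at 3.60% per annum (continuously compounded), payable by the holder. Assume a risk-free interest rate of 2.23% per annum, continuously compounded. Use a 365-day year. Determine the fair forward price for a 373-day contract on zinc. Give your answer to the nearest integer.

Net carry = r + u − y = 0.0223 + 0.0360 − 0.0000 = 0.0583
F = S·e^((r+u−y)T) = 2718 · e^(0.0583 × 373/365) = 2718 · e^0.059578
= 2718 × 1.061389 = $2,885 per tonne

$2,885 per tonne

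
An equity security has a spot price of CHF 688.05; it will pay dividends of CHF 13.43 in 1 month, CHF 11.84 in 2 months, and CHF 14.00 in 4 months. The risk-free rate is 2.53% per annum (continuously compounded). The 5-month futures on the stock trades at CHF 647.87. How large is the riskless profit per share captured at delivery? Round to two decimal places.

CHF 7.98 per share

PV(dividends) I = 13.43·e^(−0.0253·1/12) + 11.84·e^(−0.0253·2/12) + 14.00·e^(−0.0253·4/12) = 39.0743
Fair futures F* = (S − I)·e^(rT) = (688.05 − 39.0743)·e^0.010542 = 648.9757 × 1.010598 = 655.8535
Market CHF 647.87 < fair 655.8535: forward underpriced → reverse cash-and-carry (short the stock, invest proceeds at r, pay the dividends, go long the forward).
Profit at T = |F_mkt − F*| = |647.87 − 655.8535| = CHF 7.98 per share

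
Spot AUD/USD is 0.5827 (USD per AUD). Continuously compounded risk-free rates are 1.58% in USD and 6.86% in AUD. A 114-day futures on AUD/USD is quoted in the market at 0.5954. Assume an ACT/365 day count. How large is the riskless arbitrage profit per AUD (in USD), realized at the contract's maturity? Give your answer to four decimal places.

Fair futures: F* = S·e^(carry·T), with carry = (r_USD − r_AUD) = 0.0158 − 0.0686 = -0.0528
F* = 0.5827 · e^(-0.0528 × 114/365) = 0.5827 · e^-0.016491 = 0.5827 × 0.983644 = 0.5732
Market 0.5954 > fair 0.5732: forward overpriced → cash-and-carry (buy spot, short the forward).
At maturity, profit = |F_mkt − F*| = |0.5954 − 0.5732| = 0.0222 per AUD (in USD)

0.0222 per AUD (in USD)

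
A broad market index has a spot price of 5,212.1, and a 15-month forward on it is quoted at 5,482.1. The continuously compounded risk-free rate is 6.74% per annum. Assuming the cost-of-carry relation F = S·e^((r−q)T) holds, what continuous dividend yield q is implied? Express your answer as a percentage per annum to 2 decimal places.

2.70%

From F = S·e^((r−q)T): (r − q) = ln(F/S)/T
ln(5482.1/5212.1) = ln(1.051803) = 0.050506
(r − q) = 0.050506 / (15/12) = 0.040405
q = r − ln(F/S)/T = 0.0674 − 0.040405 = 0.026995
q = 2.70%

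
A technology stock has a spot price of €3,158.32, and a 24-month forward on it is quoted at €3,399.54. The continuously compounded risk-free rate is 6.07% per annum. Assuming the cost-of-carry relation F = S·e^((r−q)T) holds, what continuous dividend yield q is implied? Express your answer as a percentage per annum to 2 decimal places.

2.39%

From F = S·e^((r−q)T): (r − q) = ln(F/S)/T
ln(3399.54/3158.32) = ln(1.076376) = 0.073600
(r − q) = 0.073600 / (24/12) = 0.036800
q = r − ln(F/S)/T = 0.0607 − 0.036800 = 0.023900
q = 2.39%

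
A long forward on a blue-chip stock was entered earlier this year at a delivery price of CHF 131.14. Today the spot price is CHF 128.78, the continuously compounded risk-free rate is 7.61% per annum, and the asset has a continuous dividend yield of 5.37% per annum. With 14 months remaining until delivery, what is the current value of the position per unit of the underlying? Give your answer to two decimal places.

Current fair forward for the remaining 14 months: F = S·e^((r − q)·T), (r − q) = 0.0761 − 0.0537 = 0.0224
F = 128.78 · e^(0.0224 × 14/12) = 128.78 × 1.026478 = 132.1898
Value of long forward = (F − K)·e^(−rT) = (132.1898 − 131.14) · e^(−0.0761·14/12)
= 1.0498 × 0.915044 = 0.96

CHF 0.96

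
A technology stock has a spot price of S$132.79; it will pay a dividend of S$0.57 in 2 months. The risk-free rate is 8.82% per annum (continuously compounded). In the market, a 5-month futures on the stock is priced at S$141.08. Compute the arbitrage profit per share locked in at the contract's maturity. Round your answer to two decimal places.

S$3.90 per share

PV(dividends) I = 0.57·e^(−0.0882·2/12) = 0.5617
Fair futures F* = (S − I)·e^(rT) = (132.79 − 0.5617)·e^0.036750 = 132.2283 × 1.037434 = 137.1781
Market S$141.08 > fair 137.1781: forward overpriced → cash-and-carry (borrow at r, buy the stock and collect the dividends, short the forward).
Profit at T = |F_mkt − F*| = |141.08 − 137.1781| = S$3.90 per share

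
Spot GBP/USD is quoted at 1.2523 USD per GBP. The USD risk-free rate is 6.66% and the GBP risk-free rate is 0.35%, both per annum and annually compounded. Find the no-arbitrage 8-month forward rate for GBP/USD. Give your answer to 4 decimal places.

By covered interest parity, F = S · (1+r_USD)^T / (1+r_GBP)^T
= 1.2523 × 1.043921 / 1.002332 = 1.2523 × 1.041492
F = 1.3043 USD per GBP

1.3043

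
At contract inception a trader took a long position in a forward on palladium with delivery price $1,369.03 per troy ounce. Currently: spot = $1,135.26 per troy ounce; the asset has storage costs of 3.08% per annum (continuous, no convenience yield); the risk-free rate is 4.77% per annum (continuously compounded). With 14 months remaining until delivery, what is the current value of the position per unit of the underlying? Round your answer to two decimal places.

Current fair forward for the remaining 14 months: F = S·e^((r + u)·T), (r + u) = 0.0477 + 0.0308 = 0.0785
F = 1135.26 · e^(0.0785 × 14/12) = 1135.26 × 1.09590810 = 1244.1406
Value of long forward = (F − K)·e^(−rT) = (1244.1406 − 1369.03) · e^(−0.0477·14/12)
= -124.8894 × 0.94587013 = -118.13

-$118.13 per troy ounce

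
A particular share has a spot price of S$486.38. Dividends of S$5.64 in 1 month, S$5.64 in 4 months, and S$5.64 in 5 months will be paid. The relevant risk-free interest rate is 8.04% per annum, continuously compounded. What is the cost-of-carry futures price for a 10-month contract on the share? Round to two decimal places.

S$502.39

PV(dividends) I = 5.64·e^(−0.0804·1/12) + 5.64·e^(−0.0804·4/12) + 5.64·e^(−0.0804·5/12)
I = 5.6023 + 5.4909 + 5.4542 = 16.5474
F = (S − I)·e^(rT) = (486.38 − 16.5474) · e^(0.0804·10/12)
= 469.8326 · e^0.067000 = 469.8326 × 1.069295 = S$502.39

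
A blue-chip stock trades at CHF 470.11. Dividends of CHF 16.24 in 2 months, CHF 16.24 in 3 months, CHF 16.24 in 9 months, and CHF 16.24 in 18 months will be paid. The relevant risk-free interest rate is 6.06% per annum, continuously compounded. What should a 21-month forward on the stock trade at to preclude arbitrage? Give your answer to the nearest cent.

PV(dividends) I = 16.24·e^(−0.0606·2/12) + 16.24·e^(−0.0606·3/12) + 16.24·e^(−0.0606·9/12) + 16.24·e^(−0.0606·18/12)
I = 16.0768 + 15.9958 + 15.5184 + 14.8289 = 62.4199
F = (S − I)·e^(rT) = (470.11 − 62.4199) · e^(0.0606·21/12)
= 407.6901 · e^0.106050 = 407.6901 × 1.111877 = CHF 453.30

CHF 453.30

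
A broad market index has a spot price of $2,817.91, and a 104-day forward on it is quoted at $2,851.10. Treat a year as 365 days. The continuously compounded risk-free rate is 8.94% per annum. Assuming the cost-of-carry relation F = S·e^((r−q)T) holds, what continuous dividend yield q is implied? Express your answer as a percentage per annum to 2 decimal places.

4.83%

From F = S·e^((r−q)T): (r − q) = ln(F/S)/T
ln(2851.10/2817.91) = ln(1.011778) = 0.011709
(r − q) = 0.011709 / (104/365) = 0.041094
q = r − ln(F/S)/T = 0.0894 − 0.041094 = 0.048306
q = 4.83%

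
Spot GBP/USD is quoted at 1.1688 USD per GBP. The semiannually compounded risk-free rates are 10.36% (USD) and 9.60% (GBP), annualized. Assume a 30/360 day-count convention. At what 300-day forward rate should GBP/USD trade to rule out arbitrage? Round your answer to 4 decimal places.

By covered interest parity, F = S · (1+r_USD/2)^(2T) / (1+r_GBP/2)^(2T)
= 1.1688 × 1.087816 / 1.081273 = 1.1688 × 1.006051
F = 1.1759 USD per GBP

1.1759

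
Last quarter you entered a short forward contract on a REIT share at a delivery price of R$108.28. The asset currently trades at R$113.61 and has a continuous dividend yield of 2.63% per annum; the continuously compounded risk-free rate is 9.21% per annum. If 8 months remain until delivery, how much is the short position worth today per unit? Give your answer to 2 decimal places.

-R$9.80

Current fair forward for the remaining 8 months: F = S·e^((r − q)·T), (r − q) = 0.0921 − 0.0263 = 0.0658
F = 113.61 · e^(0.0658 × 8/12) = 113.61 × 1.044843 = 118.7046
Value of long forward = (F − K)·e^(−rT) = (118.7046 − 108.28) · e^(−0.0921·8/12)
= 10.4246 × 0.940447 = 9.80
Short position value = −(long value) = -R$9.80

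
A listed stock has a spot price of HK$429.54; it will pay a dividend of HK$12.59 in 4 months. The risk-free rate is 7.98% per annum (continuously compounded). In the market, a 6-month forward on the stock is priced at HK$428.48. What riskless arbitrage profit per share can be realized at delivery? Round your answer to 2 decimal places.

PV(dividends) I = 12.59·e^(−0.0798·4/12) = 12.2595
Fair forward F* = (S − I)·e^(rT) = (429.54 − 12.2595)·e^0.039900 = 417.2805 × 1.040707 = 434.2667
Market HK$428.48 < fair 434.2667: forward underpriced → reverse cash-and-carry (short the stock, invest proceeds at r, pay the dividends, go long the forward).
Profit at T = |F_mkt − F*| = |428.48 − 434.2667| = HK$5.79 per share

HK$5.79 per share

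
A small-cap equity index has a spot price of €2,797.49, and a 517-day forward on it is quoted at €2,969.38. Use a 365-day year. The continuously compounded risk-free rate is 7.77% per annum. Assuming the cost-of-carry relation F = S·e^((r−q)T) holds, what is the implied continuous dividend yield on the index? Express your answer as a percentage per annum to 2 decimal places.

3.56%

From F = S·e^((r−q)T): (r − q) = ln(F/S)/T
ln(2969.38/2797.49) = ln(1.061444) = 0.059630
(r − q) = 0.059630 / (517/365) = 0.042099
q = r − ln(F/S)/T = 0.0777 − 0.042099 = 0.035601
q = 3.56%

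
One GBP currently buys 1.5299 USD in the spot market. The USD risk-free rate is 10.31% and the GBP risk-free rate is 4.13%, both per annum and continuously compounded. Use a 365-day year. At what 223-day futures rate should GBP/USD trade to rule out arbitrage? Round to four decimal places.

F = S·e^((r_USD − r_GBP)T) = 1.5299 · e^((0.1031 − 0.0413) × 223/365)
= 1.5299 · e^0.037757 = 1.5299 × 1.038479
F = 1.5888 USD per GBP

1.5888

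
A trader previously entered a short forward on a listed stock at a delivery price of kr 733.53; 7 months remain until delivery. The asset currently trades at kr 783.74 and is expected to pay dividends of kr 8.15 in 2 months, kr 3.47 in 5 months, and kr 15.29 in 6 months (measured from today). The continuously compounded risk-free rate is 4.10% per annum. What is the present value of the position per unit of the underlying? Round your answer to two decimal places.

-kr 41.06

PV(remaining dividends) I = 8.15·e^(−0.0410·2/12) + 3.47·e^(−0.0410·5/12) + 15.29·e^(−0.0410·6/12) = 26.4855
Current forward F = (S − I)·e^(rT) = (783.74 − 26.4855)·e^(0.0410·7/12) = 757.2545 × 1.024205 = 775.5838
Value (long) = (F − K)·e^(−rT) = (775.5838 − 733.53) × 0.976367 = 41.0599
Short position value = −(long value) = -kr 41.06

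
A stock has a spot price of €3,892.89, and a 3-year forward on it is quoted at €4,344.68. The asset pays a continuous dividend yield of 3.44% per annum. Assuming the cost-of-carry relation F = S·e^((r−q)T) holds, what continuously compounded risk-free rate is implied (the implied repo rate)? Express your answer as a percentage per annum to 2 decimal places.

From F = S·e^((r−q)T): (r − q) = ln(F/S)/T
ln(4344.68/3892.89) = ln(1.116055) = 0.109800
(r − q) = 0.109800 / (3) = 0.036600
r = ln(F/S)/T + q = 0.036600 + 0.0344 = 0.071000
r = 7.10%

7.10%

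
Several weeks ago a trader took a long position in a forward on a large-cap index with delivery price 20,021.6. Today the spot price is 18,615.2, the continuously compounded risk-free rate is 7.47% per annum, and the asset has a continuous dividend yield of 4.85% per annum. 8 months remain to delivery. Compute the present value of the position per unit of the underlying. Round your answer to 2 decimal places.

Current fair forward for the remaining 8 months: F = S·e^((r − q)·T), (r − q) = 0.0747 − 0.0485 = 0.0262
F = 18615.2 · e^(0.0262 × 8/12) = 18615.2 × 1.01762010 = 18943.2017
Value of long forward = (F − K)·e^(−rT) = (18943.2017 − 20021.6) · e^(−0.0747·8/12)
= -1078.3983 × 0.95141969 = -1026.01

-1026.01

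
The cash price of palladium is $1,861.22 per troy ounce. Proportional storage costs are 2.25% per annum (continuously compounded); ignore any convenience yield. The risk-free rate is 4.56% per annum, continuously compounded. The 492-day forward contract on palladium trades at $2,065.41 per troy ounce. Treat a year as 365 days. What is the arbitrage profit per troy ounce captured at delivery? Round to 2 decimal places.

$25.25 per troy ounce

Fair forward: F* = S·e^(carry·T), with carry = (r + u) = 0.0456 + 0.0225 = 0.0681
F* = 1861.22 · e^(0.0681 × 492/365) = 1861.22 · e^0.09179507 = 1861.22 × 1.09614017 = $2040.1580
Market $2065.41 > fair $2040.1580: forward overpriced → cash-and-carry (buy spot, short the forward).
At maturity, profit = |F_mkt − F*| = |2065.41 − 2040.1580| = $25.25 per troy ounce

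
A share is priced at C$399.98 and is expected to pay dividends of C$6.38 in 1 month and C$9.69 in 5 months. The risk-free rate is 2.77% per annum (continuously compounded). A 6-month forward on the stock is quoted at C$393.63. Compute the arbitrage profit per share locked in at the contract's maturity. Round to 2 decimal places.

PV(dividends) I = 6.38·e^(−0.0277·1/12) + 9.69·e^(−0.0277·5/12) = 15.9441
Fair forward F* = (S − I)·e^(rT) = (399.98 − 15.9441)·e^0.013850 = 384.0359 × 1.013946 = 389.3917
Market C$393.63 > fair 389.3917: forward overpriced → cash-and-carry (borrow at r, buy the stock and collect the dividends, short the forward).
Profit at T = |F_mkt − F*| = |393.63 − 389.3917| = C$4.24 per share

C$4.24 per share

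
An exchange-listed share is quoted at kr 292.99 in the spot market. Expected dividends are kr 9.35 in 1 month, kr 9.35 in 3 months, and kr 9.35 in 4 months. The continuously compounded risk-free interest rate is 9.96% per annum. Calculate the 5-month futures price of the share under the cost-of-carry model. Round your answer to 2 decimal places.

kr 276.80

PV(dividends) I = 9.35·e^(−0.0996·1/12) + 9.35·e^(−0.0996·3/12) + 9.35·e^(−0.0996·4/12)
I = 9.2727 + 9.1201 + 9.0447 = 27.4375
F = (S − I)·e^(rT) = (292.99 − 27.4375) · e^(0.0996·5/12)
= 265.5525 · e^0.041500 = 265.5525 × 1.042373 = kr 276.80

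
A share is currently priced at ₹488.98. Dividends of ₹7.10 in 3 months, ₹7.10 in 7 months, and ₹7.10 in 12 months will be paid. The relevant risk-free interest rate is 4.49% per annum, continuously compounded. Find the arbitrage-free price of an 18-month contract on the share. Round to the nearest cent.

PV(dividends) I = 7.10·e^(−0.0449·3/12) + 7.10·e^(−0.0449·7/12) + 7.10·e^(−0.0449·12/12)
I = 7.0207 + 6.9165 + 6.7883 = 20.7255
F = (S − I)·e^(rT) = (488.98 − 20.7255) · e^(0.0449·18/12)
= 468.2545 · e^0.067350 = 468.2545 × 1.069670 = ₹500.88

₹500.88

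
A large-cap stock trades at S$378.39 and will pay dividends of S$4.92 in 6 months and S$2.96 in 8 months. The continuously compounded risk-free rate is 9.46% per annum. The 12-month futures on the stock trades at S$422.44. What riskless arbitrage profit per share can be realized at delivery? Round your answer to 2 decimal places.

PV(dividends) I = 4.92·e^(−0.0946·6/12) + 2.96·e^(−0.0946·8/12) = 7.4718
Fair futures F* = (S − I)·e^(rT) = (378.39 − 7.4718)·e^0.094600 = 370.9182 × 1.099219 = 407.7203
Market S$422.44 > fair 407.7203: forward overpriced → cash-and-carry (borrow at r, buy the stock and collect the dividends, short the forward).
Profit at T = |F_mkt − F*| = |422.44 − 407.7203| = S$14.72 per share

S$14.72 per share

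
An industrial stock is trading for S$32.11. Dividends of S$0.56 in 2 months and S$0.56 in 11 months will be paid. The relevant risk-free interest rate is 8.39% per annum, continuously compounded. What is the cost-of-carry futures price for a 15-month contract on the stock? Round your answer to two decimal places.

S$34.47

PV(dividends) I = 0.56·e^(−0.0839·2/12) + 0.56·e^(−0.0839·11/12)
I = 0.5522 + 0.5185 = 1.0707
F = (S − I)·e^(rT) = (32.11 − 1.0707) · e^(0.0839·15/12)
= 31.0393 · e^0.104875 = 31.0393 × 1.110572 = S$34.47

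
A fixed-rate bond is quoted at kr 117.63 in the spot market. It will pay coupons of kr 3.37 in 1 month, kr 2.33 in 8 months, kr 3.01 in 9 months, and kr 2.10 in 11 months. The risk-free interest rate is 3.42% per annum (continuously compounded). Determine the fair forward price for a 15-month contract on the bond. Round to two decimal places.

PV(coupons) I = 3.37·e^(−0.0342·1/12) + 2.33·e^(−0.0342·8/12) + 3.01·e^(−0.0342·9/12) + 2.10·e^(−0.0342·11/12)
I = 3.3604 + 2.2775 + 2.9338 + 2.0352 = 10.6069
F = (S − I)·e^(rT) = (117.63 − 10.6069) · e^(0.0342·15/12)
= 107.0231 · e^0.042750 = 107.0231 × 1.043677 = kr 111.70

kr 111.70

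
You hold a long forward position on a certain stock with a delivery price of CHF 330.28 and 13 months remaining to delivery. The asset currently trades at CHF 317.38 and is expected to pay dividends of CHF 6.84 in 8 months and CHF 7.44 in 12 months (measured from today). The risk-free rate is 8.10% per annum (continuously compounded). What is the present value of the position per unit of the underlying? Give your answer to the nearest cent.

CHF 1.51

PV(remaining dividends) I = 6.84·e^(−0.0810·8/12) + 7.44·e^(−0.0810·12/12) = 13.3416
Current forward F = (S − I)·e^(rT) = (317.38 − 13.3416)·e^(0.0810·13/12) = 304.0384 × 1.091715 = 331.9233
Value (long) = (F − K)·e^(−rT) = (331.9233 − 330.28) × 0.915990 = 1.5052
Value = CHF 1.51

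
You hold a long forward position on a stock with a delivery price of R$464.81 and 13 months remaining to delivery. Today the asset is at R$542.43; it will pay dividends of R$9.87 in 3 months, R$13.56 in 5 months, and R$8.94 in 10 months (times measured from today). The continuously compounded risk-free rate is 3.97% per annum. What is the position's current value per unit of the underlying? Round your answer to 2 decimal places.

PV(remaining dividends) I = 9.87·e^(−0.0397·3/12) + 13.56·e^(−0.0397·5/12) + 8.94·e^(−0.0397·10/12) = 31.7591
Current forward F = (S − I)·e^(rT) = (542.43 − 31.7591)·e^(0.0397·13/12) = 510.6709 × 1.043947 = 533.1134
Value (long) = (F − K)·e^(−rT) = (533.1134 − 464.81) × 0.957903 = 65.4280
Value = R$65.43

R$65.43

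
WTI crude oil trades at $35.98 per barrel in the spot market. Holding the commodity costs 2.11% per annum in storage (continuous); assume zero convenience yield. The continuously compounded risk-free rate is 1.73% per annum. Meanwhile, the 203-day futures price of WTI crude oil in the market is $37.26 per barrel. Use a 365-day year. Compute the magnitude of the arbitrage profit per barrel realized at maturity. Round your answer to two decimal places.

$0.50 per barrel

Fair futures: F* = S·e^(carry·T), with carry = (r + u) = 0.0173 + 0.0211 = 0.0384
F* = 35.98 · e^(0.0384 × 203/365) = 35.98 · e^0.021357 = 35.98 × 1.021587 = $36.7567
Market $37.26 > fair $36.7567: forward overpriced → cash-and-carry (buy spot, short the forward).
At maturity, profit = |F_mkt − F*| = |37.26 − 36.7567| = $0.50 per barrel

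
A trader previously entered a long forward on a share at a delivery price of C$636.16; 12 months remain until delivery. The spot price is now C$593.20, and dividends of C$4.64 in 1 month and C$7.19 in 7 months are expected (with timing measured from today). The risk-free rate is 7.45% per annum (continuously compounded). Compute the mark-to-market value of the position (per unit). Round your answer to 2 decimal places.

PV(remaining dividends) I = 4.64·e^(−0.0745·1/12) + 7.19·e^(−0.0745·7/12) = 11.4955
Current forward F = (S − I)·e^(rT) = (593.20 − 11.4955)·e^(0.0745·12/12) = 581.7045 × 1.077345 = 626.6964
Value (long) = (F − K)·e^(−rT) = (626.6964 − 636.16) × 0.928207 = -8.7842
Value = -C$8.78

-C$8.78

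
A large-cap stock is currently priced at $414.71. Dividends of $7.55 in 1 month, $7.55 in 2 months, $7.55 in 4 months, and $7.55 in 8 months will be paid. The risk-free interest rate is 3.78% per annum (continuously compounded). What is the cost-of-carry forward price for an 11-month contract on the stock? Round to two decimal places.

PV(dividends) I = 7.55·e^(−0.0378·1/12) + 7.55·e^(−0.0378·2/12) + 7.55·e^(−0.0378·4/12) + 7.55·e^(−0.0378·8/12)
I = 7.5263 + 7.5026 + 7.4555 + 7.3621 = 29.8465
F = (S − I)·e^(rT) = (414.71 − 29.8465) · e^(0.0378·11/12)
= 384.8635 · e^0.034650 = 384.8635 × 1.035257 = $398.43

$398.43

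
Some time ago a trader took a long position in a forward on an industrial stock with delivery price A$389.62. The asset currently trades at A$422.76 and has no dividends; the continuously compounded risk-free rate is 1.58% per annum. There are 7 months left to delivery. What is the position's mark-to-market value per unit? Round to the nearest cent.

Current fair forward for the remaining 7 months: F = S·e^(r·T), r = 0.0158
F = 422.76 · e^(0.0158 × 7/12) = 422.76 × 1.009259 = 426.6743
Value of long forward = (F − K)·e^(−rT) = (426.6743 − 389.62) · e^(−0.0158·7/12)
= 37.0543 × 0.990826 = 36.71

A$36.71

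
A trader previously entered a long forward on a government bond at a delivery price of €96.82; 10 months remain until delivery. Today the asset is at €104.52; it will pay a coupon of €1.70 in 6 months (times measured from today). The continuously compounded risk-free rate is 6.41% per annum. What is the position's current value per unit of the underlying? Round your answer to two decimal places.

€11.09

PV(remaining coupons) I = 1.70·e^(−0.0641·6/12) = 1.6464
Current forward F = (S − I)·e^(rT) = (104.52 − 1.6464)·e^(0.0641·10/12) = 102.8736 × 1.054869 = 108.5182
Value (long) = (F − K)·e^(−rT) = (108.5182 − 96.82) × 0.947985 = 11.0897
Value = €11.09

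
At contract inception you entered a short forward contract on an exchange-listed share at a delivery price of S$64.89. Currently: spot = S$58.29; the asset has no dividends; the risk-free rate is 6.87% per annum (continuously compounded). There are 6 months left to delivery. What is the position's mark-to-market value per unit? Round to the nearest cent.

S$4.41

Current fair forward for the remaining 6 months: F = S·e^(r·T), r = 0.0687
F = 58.29 · e^(0.0687 × 6/12) = 58.29 × 1.034947 = 60.3271
Value of long forward = (F − K)·e^(−rT) = (60.3271 − 64.89) · e^(−0.0687·6/12)
= -4.5629 × 0.966233 = -4.41
Short position value = −(long value) = S$4.41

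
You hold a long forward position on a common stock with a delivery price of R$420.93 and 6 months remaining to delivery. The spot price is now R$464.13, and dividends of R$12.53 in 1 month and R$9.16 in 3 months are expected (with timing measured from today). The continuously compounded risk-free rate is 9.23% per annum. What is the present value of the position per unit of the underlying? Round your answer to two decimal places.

PV(remaining dividends) I = 12.53·e^(−0.0923·1/12) + 9.16·e^(−0.0923·3/12) = 21.3850
Current forward F = (S − I)·e^(rT) = (464.13 − 21.3850)·e^(0.0923·6/12) = 442.7450 × 1.047231 = 463.6563
Value (long) = (F − K)·e^(−rT) = (463.6563 − 420.93) × 0.954899 = 40.7993
Value = R$40.80

R$40.80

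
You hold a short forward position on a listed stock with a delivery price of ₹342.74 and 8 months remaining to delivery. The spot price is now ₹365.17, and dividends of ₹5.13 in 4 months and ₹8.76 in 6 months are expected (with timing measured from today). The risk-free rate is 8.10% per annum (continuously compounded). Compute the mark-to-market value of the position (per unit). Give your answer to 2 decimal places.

PV(remaining dividends) I = 5.13·e^(−0.0810·4/12) + 8.76·e^(−0.0810·6/12) = 13.4057
Current forward F = (S − I)·e^(rT) = (365.17 − 13.4057)·e^(0.0810·8/12) = 351.7643 × 1.055485 = 371.2819
Value (long) = (F − K)·e^(−rT) = (371.2819 − 342.74) × 0.947432 = 27.0415
Short position value = −(long value) = -₹27.04

-₹27.04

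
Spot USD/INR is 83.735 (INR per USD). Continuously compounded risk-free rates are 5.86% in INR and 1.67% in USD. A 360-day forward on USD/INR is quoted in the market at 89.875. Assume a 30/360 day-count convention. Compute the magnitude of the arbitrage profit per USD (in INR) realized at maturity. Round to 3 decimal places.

2.557 per USD (in INR)

Fair forward: F* = S·e^(carry·T), with carry = (r_INR − r_USD) = 0.0586 − 0.0167 = 0.0419
F* = 83.735 · e^(0.0419 × 360/360) = 83.735 · e^0.041900 = 83.735 × 1.042790 = 87.3180
Market 89.875 > fair 87.3180: forward overpriced → cash-and-carry (buy spot, short the forward).
At maturity, profit = |F_mkt − F*| = |89.875 − 87.3180| = 2.557 per USD (in INR)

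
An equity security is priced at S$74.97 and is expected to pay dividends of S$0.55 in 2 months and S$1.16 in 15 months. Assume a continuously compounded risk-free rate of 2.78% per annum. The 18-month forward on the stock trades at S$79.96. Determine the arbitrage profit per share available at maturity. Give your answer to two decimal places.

S$3.54 per share

PV(dividends) I = 0.55·e^(−0.0278·2/12) + 1.16·e^(−0.0278·15/12) = 1.6678
Fair forward F* = (S − I)·e^(rT) = (74.97 − 1.6678)·e^0.041700 = 73.3022 × 1.042582 = 76.4236
Market S$79.96 > fair 76.4236: forward overpriced → cash-and-carry (borrow at r, buy the stock and collect the dividends, short the forward).
Profit at T = |F_mkt − F*| = |79.96 − 76.4236| = S$3.54 per share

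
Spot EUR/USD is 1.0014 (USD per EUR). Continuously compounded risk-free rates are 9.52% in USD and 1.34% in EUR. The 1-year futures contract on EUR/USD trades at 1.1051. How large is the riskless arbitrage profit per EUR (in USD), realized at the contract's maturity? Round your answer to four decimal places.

Fair futures: F* = S·e^(carry·T), with carry = (r_USD − r_EUR) = 0.0952 − 0.0134 = 0.0818
F* = 1.0014 · e^(0.0818 × 1) = 1.0014 · e^0.081800 = 1.0014 × 1.085239 = 1.0868
Market 1.1051 > fair 1.0868: forward overpriced → cash-and-carry (buy spot, short the forward).
At maturity, profit = |F_mkt − F*| = |1.1051 − 1.0868| = 0.0183 per EUR (in USD)

0.0183 per EUR (in USD)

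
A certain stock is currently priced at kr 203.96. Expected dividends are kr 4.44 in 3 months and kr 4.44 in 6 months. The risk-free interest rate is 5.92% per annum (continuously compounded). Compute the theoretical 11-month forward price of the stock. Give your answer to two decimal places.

PV(dividends) I = 4.44·e^(−0.0592·3/12) + 4.44·e^(−0.0592·6/12)
I = 4.3748 + 4.3105 = 8.6853
F = (S − I)·e^(rT) = (203.96 − 8.6853) · e^(0.0592·11/12)
= 195.2747 · e^0.054267 = 195.2747 × 1.055766 = kr 206.16

kr 206.16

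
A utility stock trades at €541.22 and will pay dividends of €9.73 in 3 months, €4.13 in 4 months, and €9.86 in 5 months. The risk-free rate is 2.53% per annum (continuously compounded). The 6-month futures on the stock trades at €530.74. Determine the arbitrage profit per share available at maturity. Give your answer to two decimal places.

€6.45 per share

PV(dividends) I = 9.73·e^(−0.0253·3/12) + 4.13·e^(−0.0253·4/12) + 9.86·e^(−0.0253·5/12) = 23.5206
Fair futures F* = (S − I)·e^(rT) = (541.22 − 23.5206)·e^0.012650 = 517.6994 × 1.012730 = 524.2897
Market €530.74 > fair 524.2897: forward overpriced → cash-and-carry (borrow at r, buy the stock and collect the dividends, short the forward).
Profit at T = |F_mkt − F*| = |530.74 − 524.2897| = €6.45 per share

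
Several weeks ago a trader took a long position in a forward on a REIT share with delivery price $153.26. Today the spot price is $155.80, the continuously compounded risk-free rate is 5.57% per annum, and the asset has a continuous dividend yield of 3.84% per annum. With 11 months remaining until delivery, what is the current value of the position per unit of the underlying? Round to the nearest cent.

Current fair forward for the remaining 11 months: F = S·e^((r − q)·T), (r − q) = 0.0557 − 0.0384 = 0.0173
F = 155.80 · e^(0.0173 × 11/12) = 155.80 × 1.015985 = 158.2905
Value of long forward = (F − K)·e^(−rT) = (158.2905 − 153.26) · e^(−0.0557·11/12)
= 5.0305 × 0.950223 = 4.78

$4.78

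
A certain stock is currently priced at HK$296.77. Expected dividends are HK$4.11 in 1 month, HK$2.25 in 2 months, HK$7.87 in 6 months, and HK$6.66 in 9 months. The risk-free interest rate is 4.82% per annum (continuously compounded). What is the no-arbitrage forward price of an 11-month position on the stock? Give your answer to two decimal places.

PV(dividends) I = 4.11·e^(−0.0482·1/12) + 2.25·e^(−0.0482·2/12) + 7.87·e^(−0.0482·6/12) + 6.66·e^(−0.0482·9/12)
I = 4.0935 + 2.2320 + 7.6826 + 6.4235 = 20.4316
F = (S − I)·e^(rT) = (296.77 − 20.4316) · e^(0.0482·11/12)
= 276.3384 · e^0.044183 = 276.3384 × 1.045174 = HK$288.82

HK$288.82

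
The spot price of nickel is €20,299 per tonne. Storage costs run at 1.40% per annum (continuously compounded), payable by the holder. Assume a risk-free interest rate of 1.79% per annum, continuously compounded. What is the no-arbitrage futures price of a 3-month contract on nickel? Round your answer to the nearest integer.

€20,462 per tonne

Net carry = r + u − y = 0.0179 + 0.0140 − 0.0000 = 0.0319
F = S·e^((r+u−y)T) = 20299 · e^(0.0319 × 3/12) = 20299 · e^0.007975
= 20299 × 1.008007 = €20,462 per tonne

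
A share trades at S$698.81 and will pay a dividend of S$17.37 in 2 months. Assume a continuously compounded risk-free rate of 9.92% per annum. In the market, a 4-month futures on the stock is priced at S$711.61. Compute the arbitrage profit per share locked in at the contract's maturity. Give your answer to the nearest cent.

PV(dividends) I = 17.37·e^(−0.0992·2/12) = 17.0852
Fair futures F* = (S − I)·e^(rT) = (698.81 − 17.0852)·e^0.033067 = 681.7248 × 1.033620 = 704.6444
Market S$711.61 > fair 704.6444: forward overpriced → cash-and-carry (borrow at r, buy the stock and collect the dividends, short the forward).
Profit at T = |F_mkt − F*| = |711.61 − 704.6444| = S$6.97 per share

S$6.97 per share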